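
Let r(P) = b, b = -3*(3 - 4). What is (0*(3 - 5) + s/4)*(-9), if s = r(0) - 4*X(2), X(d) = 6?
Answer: 189/4 ≈ 47.250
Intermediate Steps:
b = 3 (b = -3*(-1) = 3)
r(P) = 3
s = -21 (s = 3 - 4*6 = 3 - 24 = -21)
(0*(3 - 5) + s/4)*(-9) = (0*(3 - 5) - 21/4)*(-9) = (0*(-2) - 21*¼)*(-9) = (0 - 21/4)*(-9) = -21/4*(-9) = 189/4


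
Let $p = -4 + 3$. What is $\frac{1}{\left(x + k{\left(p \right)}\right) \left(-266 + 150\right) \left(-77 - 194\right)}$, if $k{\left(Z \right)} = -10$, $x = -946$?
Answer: $- \frac{1}{30052816} \approx -3.3275 \cdot 10^{-8}$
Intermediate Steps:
$p = -1$
$\frac{1}{\left(x + k{\left(p \right)}\right) \left(-266 + 150\right) \left(-77 - 194\right)} = \frac{1}{\left(-946 - 10\right) \left(-266 + 150\right) \left(-77 - 194\right)} = \frac{1}{\left(-956\right) \left(\left(-116\right) \left(-271\right)\right)} = - \frac{1}{956 \cdot 31436} = \left(- \frac{1}{956}\right) \frac{1}{31436} = - \frac{1}{30052816}$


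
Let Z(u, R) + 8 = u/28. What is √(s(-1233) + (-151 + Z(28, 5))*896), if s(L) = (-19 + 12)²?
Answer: I*√141519 ≈ 376.19*I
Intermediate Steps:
Z(u, R) = -8 + u/28
s(L) = 49 (s(L) = (-7)² = 49)
√(s(-1233) + (-151 + Z(28, 5))*896) = √(49 + (-151 + (-8 + (1/28)*28))*896) = √(49 + (-151 + (-8 + 1))*896) = √(49 + (-151 - 7)*896) = √(49 - 158*896) = √(49 - 141568) = √(-141519) = I*√141519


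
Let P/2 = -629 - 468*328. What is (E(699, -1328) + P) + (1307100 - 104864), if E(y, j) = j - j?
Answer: 893970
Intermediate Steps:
P = -308266 (P = 2*(-629 - 468*328) = 2*(-629 - 153504) = 2*(-154133) = -308266)
E(y, j) = 0
(E(699, -1328) + P) + (1307100 - 104864) = (0 - 308266) + (1307100 - 104864) = -308266 + 1202236 = 893970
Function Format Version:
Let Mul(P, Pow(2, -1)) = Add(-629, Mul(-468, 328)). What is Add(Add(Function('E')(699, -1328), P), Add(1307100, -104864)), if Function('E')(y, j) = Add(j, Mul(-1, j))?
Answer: 893970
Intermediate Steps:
P = -308266 (P = Mul(2, Add(-629, Mul(-468, 328))) = Mul(2, Add(-629, -153504)) = Mul(2, -154133) = -308266)
Function('E')(y, j) = 0
Add(Add(Function('E')(699, -1328), P), Add(1307100, -104864)) = Add(Add(0, -308266), Add(1307100, -104864)) = Add(-308266, 1202236) = 893970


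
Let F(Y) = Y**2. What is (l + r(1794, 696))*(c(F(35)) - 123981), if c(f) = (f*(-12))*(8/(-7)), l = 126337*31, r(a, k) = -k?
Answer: -419694107931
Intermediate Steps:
l = 3916447
c(f) = 96*f/7 (c(f) = (-12*f)*(8*(-1/7)) = -12*f*(-8/7) = 96*f/7)
(l + r(1794, 696))*(c(F(35)) - 123981) = (3916447 - 1*696)*((96/7)*35**2 - 123981) = (3916447 - 696)*((96/7)*1225 - 123981) = 3915751*(16800 - 123981) = 3915751*(-107181) = -419694107931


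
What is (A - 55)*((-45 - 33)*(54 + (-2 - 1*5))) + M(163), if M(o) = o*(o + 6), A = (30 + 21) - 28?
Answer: 144859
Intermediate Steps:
A = 23 (A = 51 - 28 = 23)
M(o) = o*(6 + o)
(A - 55)*((-45 - 33)*(54 + (-2 - 1*5))) + M(163) = (23 - 55)*((-45 - 33)*(54 + (-2 - 1*5))) + 163*(6 + 163) = -(-2496)*(54 + (-2 - 5)) + 163*169 = -(-2496)*(54 - 7) + 27547 = -(-2496)*47 + 27547 = -32*(-3666) + 27547 = 117312 + 27547 = 144859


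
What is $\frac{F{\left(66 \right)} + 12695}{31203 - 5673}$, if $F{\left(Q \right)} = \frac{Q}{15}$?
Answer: $\frac{63497}{127650} \approx 0.49743$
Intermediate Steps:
$F{\left(Q \right)} = \frac{Q}{15}$ ($F{\left(Q \right)} = Q \frac{1}{15} = \frac{Q}{15}$)
$\frac{F{\left(66 \right)} + 12695}{31203 - 5673} = \frac{\frac{1}{15} \cdot 66 + 12695}{31203 - 5673} = \frac{\frac{22}{5} + 12695}{25530} = \frac{63497}{5} \cdot \frac{1}{25530} = \frac{63497}{127650}$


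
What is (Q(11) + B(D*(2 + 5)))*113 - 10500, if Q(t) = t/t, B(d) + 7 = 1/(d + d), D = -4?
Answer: -626081/56 ≈ -11180.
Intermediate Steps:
B(d) = -7 + 1/(2*d) (B(d) = -7 + 1/(d + d) = -7 + 1/(2*d))
Q(t) = 1
(Q(11) + B(D*(2 + 5)))*113 - 10500 = (1 + (-7 + 1/(2*((-4*(2 + 5))))))*113 - 10500 = (1 + (-7 + 1/(2*((-4*7)))))*113 - 10500 = (1 + (-7 + (½)/(-28)))*113 - 10500 = (1 + (-7 + (½)*(-1/28)))*113 - 10500 = (1 + (-7 - 1/56))*113 - 10500 = (1 - 393/56)*113 - 10500 = -337/56*113 - 10500 = -38081/56 - 10500 = -626081/56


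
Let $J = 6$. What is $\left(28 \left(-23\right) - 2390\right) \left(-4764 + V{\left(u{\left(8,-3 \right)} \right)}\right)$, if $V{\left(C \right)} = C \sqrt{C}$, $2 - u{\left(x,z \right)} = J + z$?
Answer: $14453976 + 3034 i \approx 1.4454 \cdot 10^{7} + 3034.0 i$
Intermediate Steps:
$u{\left(x,z \right)} = -4 - z$ ($u{\left(x,z \right)} = 2 - \left(6 + z\right) = -4 - z$)
$V{\left(C \right)} = C^{\frac{3}{2}}$
$\left(28 \left(-23\right) - 2390\right) \left(-4764 + V{\left(u{\left(8,-3 \right)} \right)}\right) = \left(28 \left(-23\right) - 2390\right) \left(-4764 + \left(-4 - -3\right)^{\frac{3}{2}}\right) = \left(-644 - 2390\right) \left(-4764 + \left(-4 + 3\right)^{\frac{3}{2}}\right) = - 3034 \left(-4764 + \left(-1\right)^{\frac{3}{2}}\right) = - 3034 \left(-4764 - i\right) = 14453976 + 3034 i$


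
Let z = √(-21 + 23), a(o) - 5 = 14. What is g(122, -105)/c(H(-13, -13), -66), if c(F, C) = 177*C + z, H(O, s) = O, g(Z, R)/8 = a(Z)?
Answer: -887832/68234561 - 76*√2/68234561 ≈ -0.013013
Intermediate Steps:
a(o) = 19 (a(o) = 5 + 14 = 19)
g(Z, R) = 152 (g(Z, R) = 8*19 = 152)
z = √2 ≈ 1.4142
c(F, C) = √2 + 177*C (c(F, C) = 177*C + √2 = √2 + 177*C)
g(122, -105)/c(H(-13, -13), -66) = 152/(√2 + 177*(-66)) = 152/(√2 - 11682) = 152/(-11682 + √2)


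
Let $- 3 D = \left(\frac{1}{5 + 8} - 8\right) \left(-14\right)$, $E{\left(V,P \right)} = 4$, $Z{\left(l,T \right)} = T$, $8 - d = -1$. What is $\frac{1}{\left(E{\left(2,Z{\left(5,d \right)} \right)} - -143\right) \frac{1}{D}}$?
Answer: $- \frac{206}{819} \approx -0.25153$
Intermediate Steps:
$d = 9$ ($d = 8 - -1 = 8 + 1 = 9$)
$D = - \frac{1442}{39}$ ($D = - \frac{\left(\frac{1}{5 + 8} - 8\right) \left(-14\right)}{3} = - \frac{\left(\frac{1}{13} - 8\right) \left(-14\right)}{3} = - \frac{\left(- \frac{103}{13}\right) \left(-14\right)}{3} = \left(- \frac{1}{3}\right) \frac{1442}{13} = - \frac{1442}{39} \approx -36.974$)
$\frac{1}{\left(E{\left(2,Z{\left(5,d \right)} \right)} - -143\right) \frac{1}{D}} = \frac{1}{\left(4 - -143\right) \frac{1}{- \frac{1442}{39}}} = \frac{1}{\left(4 + 143\right) \left(- \frac{39}{1442}\right)} = \frac{1}{147 \left(- \frac{39}{1442}\right)} = \frac{1}{- \frac{819}{206}} = - \frac{206}{819}$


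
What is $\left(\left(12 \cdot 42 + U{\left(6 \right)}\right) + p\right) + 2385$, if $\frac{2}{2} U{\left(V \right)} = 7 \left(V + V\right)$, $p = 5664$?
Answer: $8637$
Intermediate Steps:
$U{\left(V \right)} = 14 V$ ($U{\left(V \right)} = 7 \left(V + V\right) = 7 \cdot 2 V = 14 V$)
$\left(\left(12 \cdot 42 + U{\left(6 \right)}\right) + p\right) + 2385 = \left(\left(12 \cdot 42 + 14 \cdot 6\right) + 5664\right) + 2385 = \left(\left(504 + 84\right) + 5664\right) + 2385 = \left(588 + 5664\right) + 2385 = 6252 + 2385 = 8637$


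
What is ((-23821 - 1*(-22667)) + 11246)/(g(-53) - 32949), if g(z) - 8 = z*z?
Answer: -841/2511 ≈ -0.33493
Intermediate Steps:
g(z) = 8 + z² (g(z) = 8 + z*z = 8 + z²)
((-23821 - 1*(-22667)) + 11246)/(g(-53) - 32949) = ((-23821 - 1*(-22667)) + 11246)/((8 + (-53)²) - 32949) = ((-23821 + 22667) + 11246)/((8 + 2809) - 32949) = (-1154 + 11246)/(2817 - 32949) = 10092/(-30132) = 10092*(-1/30132) = -841/2511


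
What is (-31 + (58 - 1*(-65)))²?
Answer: 8464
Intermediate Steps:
(-31 + (58 - 1*(-65)))² = (-31 + (58 + 65))² = (-31 + 123)² = 92² = 8464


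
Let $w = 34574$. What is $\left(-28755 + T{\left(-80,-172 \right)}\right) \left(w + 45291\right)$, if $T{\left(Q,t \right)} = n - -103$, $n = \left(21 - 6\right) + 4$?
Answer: $-2286774545$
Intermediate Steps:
$n = 19$ ($n = 15 + 4 = 19$)
$T{\left(Q,t \right)} = 122$ ($T{\left(Q,t \right)} = 19 - -103 = 19 + 103 = 122$)
$\left(-28755 + T{\left(-80,-172 \right)}\right) \left(w + 45291\right) = \left(-28755 + 122\right) \left(34574 + 45291\right) = \left(-28633\right) 79865 = -2286774545$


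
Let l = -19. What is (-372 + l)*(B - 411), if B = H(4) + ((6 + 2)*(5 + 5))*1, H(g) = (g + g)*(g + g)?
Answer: 104397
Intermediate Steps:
H(g) = 4*g² (H(g) = (2*g)*(2*g) = 4*g²)
B = 144 (B = 4*4² + ((6 + 2)*(5 + 5))*1 = 4*16 + (8*10)*1 = 64 + 80*1 = 64 + 80 = 144)
(-372 + l)*(B - 411) = (-372 - 19)*(144 - 411) = -391*(-267) = 104397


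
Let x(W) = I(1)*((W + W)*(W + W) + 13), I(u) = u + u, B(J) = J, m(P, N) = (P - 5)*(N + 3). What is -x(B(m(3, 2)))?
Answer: -826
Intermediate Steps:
m(P, N) = (-5 + P)*(3 + N)
I(u) = 2*u
x(W) = 26 + 8*W**2 (x(W) = (2*1)*((W + W)*(W + W) + 13) = 2*((2*W)*(2*W) + 13) = 2*(4*W**2 + 13) = 2*(13 + 4*W**2) = 26 + 8*W**2)
-x(B(m(3, 2))) = -(26 + 8*(-15 - 5*2 + 3*3 + 2*3)**2) = -(26 + 8*(-15 - 10 + 9 + 6)**2) = -(26 + 8*(-10)**2) = -(26 + 8*100) = -(26 + 800) = -1*826 = -826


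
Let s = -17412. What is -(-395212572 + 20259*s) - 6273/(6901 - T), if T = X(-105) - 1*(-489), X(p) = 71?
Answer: 278989930071/373 ≈ 7.4796e+8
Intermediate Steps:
T = 560 (T = 71 - 1*(-489) = 71 + 489 = 560)
-(-395212572 + 20259*s) - 6273/(6901 - T) = -20259/(1/(-19508 - 17412)) - 6273/(6901 - 1*560) = -20259/(1/(-36920)) - 6273/(6901 - 560) = -20259/(-1/36920) - 6273/6341 = -20259*(-36920) - 6273*1/6341 = 747962280 - 369/373 = 278989930071/373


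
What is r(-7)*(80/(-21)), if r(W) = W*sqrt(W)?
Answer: 80*I*sqrt(7)/3 ≈ 70.553*I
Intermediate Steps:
r(W) = W**(3/2)
r(-7)*(80/(-21)) = (-7)**(3/2)*(80/(-21)) = (-7*I*sqrt(7))*(80*(-1/21)) = -7*I*sqrt(7)*(-80/21) = 80*I*sqrt(7)/3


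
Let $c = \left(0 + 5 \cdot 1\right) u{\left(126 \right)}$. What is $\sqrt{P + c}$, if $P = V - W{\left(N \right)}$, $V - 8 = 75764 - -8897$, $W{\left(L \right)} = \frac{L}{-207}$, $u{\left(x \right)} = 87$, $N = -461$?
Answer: $\frac{\sqrt{405169541}}{69} \approx 291.72$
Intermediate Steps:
$W{\left(L \right)} = - \frac{L}{207}$ ($W{\left(L \right)} = L \left(- \frac{1}{207}\right) = - \frac{L}{207}$)
$V = 84669$ ($V = 8 + \left(75764 - -8897\right) = 8 + \left(75764 + 8897\right) = 8 + 84661 = 84669$)
$P = \frac{17526022}{207}$ ($P = 84669 - \left(- \frac{1}{207}\right) \left(-461\right) = 84669 - \frac{461}{207} = \frac{17526022}{207} \approx 84667.0$)
$c = 435$ ($c = \left(0 + 5 \cdot 1\right) 87 = \left(0 + 5\right) 87 = 5 \cdot 87 = 435$)
$\sqrt{P + c} = \sqrt{\frac{17526022}{207} + 435} = \sqrt{\frac{17616067}{207}} = \frac{\sqrt{405169541}}{69}$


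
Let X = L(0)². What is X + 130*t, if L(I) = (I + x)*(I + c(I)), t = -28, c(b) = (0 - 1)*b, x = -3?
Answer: -3640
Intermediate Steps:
c(b) = -b
L(I) = 0 (L(I) = (I - 3)*(I - I) = (-3 + I)*0 = 0)
X = 0 (X = 0² = 0)
X + 130*t = 0 + 130*(-28) = 0 - 3640 = -3640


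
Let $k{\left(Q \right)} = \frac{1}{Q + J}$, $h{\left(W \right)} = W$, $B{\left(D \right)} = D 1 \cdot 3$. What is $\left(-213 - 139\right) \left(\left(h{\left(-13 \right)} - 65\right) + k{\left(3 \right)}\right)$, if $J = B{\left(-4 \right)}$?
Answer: $\frac{247456}{9} \approx 27495.0$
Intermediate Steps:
$B{\left(D \right)} = 3 D$ ($B{\left(D \right)} = D 3 = 3 D$)
$J = -12$ ($J = 3 \left(-4\right) = -12$)
$k{\left(Q \right)} = \frac{1}{-12 + Q}$ ($k{\left(Q \right)} = \frac{1}{Q - 12} = \frac{1}{-12 + Q}$)
$\left(-213 - 139\right) \left(\left(h{\left(-13 \right)} - 65\right) + k{\left(3 \right)}\right) = \left(-213 - 139\right) \left(\left(-13 - 65\right) + \frac{1}{-12 + 3}\right) = \left(-213 - 139\right) \left(-78 + \frac{1}{-9}\right) = - 352 \left(-78 - \frac{1}{9}\right) = \left(-352\right) \left(- \frac{703}{9}\right) = \frac{247456}{9}$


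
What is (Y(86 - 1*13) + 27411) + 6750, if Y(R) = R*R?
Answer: 39490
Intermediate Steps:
Y(R) = R²
(Y(86 - 1*13) + 27411) + 6750 = ((86 - 1*13)² + 27411) + 6750 = ((86 - 13)² + 27411) + 6750 = (73² + 27411) + 6750 = (5329 + 27411) + 6750 = 32740 + 6750 = 39490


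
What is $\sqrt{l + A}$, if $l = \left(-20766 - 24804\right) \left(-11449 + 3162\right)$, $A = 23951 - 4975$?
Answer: $\sqrt{377657566} \approx 19433.0$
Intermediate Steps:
$A = 18976$
$l = 377638590$ ($l = \left(-45570\right) \left(-8287\right) = 377638590$)
$\sqrt{l + A} = \sqrt{377638590 + 18976} = \sqrt{377657566}$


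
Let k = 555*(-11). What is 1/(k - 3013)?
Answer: -1/9118 ≈ -0.00010967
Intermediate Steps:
k = -6105
1/(k - 3013) = 1/(-6105 - 3013) = 1/(-9118) = -1/9118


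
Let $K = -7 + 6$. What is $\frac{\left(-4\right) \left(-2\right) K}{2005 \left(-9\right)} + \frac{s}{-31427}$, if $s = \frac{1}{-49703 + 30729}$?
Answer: $\frac{4770385229}{10760159479410} \approx 0.00044334$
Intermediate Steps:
$K = -1$
$s = - \frac{1}{18974}$ ($s = \frac{1}{-18974} = - \frac{1}{18974} \approx -5.2704 \cdot 10^{-5}$)
$\frac{\left(-4\right) \left(-2\right) K}{2005 \left(-9\right)} + \frac{s}{-31427} = \frac{\left(-4\right) \left(-2\right) \left(-1\right)}{2005 \left(-9\right)} - \frac{1}{18974 \left(-31427\right)} = \frac{8 \left(-1\right)}{-18045} - - \frac{1}{596295898} = \left(-8\right) \left(- \frac{1}{18045}\right) + \frac{1}{596295898} = \frac{8}{18045} + \frac{1}{596295898} = \frac{4770385229}{10760159479410}$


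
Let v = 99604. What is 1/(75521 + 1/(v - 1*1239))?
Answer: 98365/7428623166 ≈ 1.3241e-5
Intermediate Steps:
1/(75521 + 1/(v - 1*1239)) = 1/(75521 + 1/(99604 - 1*1239)) = 1/(75521 + 1/(99604 - 1239)) = 1/(75521 + 1/98365) = 1/(7428623166/98365) = 98365/7428623166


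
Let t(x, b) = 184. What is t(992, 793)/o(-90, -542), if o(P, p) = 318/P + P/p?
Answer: -93495/1711 ≈ -54.643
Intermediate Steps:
t(992, 793)/o(-90, -542) = 184/(318/(-90) - 90/(-542)) = 184/(318*(-1/90) - 90*(-1/542)) = 184/(-53/15 + 45/271) = 184/(-13688/4065) = 184*(-4065/13688) = -93495/1711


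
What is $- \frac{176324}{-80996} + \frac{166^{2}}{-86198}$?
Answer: $\frac{1620856297}{872711651} \approx 1.8573$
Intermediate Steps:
$- \frac{176324}{-80996} + \frac{166^{2}}{-86198} = \left(-176324\right) \left(- \frac{1}{80996}\right) + 27556 \left(- \frac{1}{86198}\right) = \frac{44081}{20249} - \frac{13778}{43099} = \frac{1620856297}{872711651}$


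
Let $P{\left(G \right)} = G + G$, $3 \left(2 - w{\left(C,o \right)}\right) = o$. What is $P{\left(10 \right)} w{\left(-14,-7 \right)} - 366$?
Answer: $- \frac{838}{3} \approx -279.33$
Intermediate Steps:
$w{\left(C,o \right)} = 2 - \frac{o}{3}$
$P{\left(G \right)} = 2 G$
$P{\left(10 \right)} w{\left(-14,-7 \right)} - 366 = 2 \cdot 10 \left(2 - - \frac{7}{3}\right) - 366 = 20 \left(2 + \frac{7}{3}\right) - 366 = 20 \cdot \frac{13}{3} - 366 = \frac{260}{3} - 366 = - \frac{838}{3}$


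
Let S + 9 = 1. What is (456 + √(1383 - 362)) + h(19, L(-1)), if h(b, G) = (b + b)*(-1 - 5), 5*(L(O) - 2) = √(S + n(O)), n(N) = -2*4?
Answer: 228 + √1021 ≈ 259.95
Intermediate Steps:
S = -8 (S = -9 + 1 = -8)
n(N) = -8
L(O) = 2 + 4*I/5 (L(O) = 2 + √(-8 - 8)/5 = 2 + √(-16)/5 = 2 + (4*I)/5 = 2 + 4*I/5)
h(b, G) = -12*b (h(b, G) = (2*b)*(-6) = -12*b)
(456 + √(1383 - 362)) + h(19, L(-1)) = (456 + √(1383 - 362)) - 12*19 = (456 + √1021) - 228 = 228 + √1021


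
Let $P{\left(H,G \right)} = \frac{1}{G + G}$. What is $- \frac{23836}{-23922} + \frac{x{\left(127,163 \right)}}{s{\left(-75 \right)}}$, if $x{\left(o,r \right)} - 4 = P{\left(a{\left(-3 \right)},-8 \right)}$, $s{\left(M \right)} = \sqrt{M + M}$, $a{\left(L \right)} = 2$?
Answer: $\frac{11918}{11961} - \frac{21 i \sqrt{6}}{160} \approx 0.9964 - 0.3215 i$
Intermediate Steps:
$s{\left(M \right)} = \sqrt{2} \sqrt{M}$ ($s{\left(M \right)} = \sqrt{2 M} = \sqrt{2} \sqrt{M}$)
$P{\left(H,G \right)} = \frac{1}{2 G}$
$x{\left(o,r \right)} = \frac{63}{16}$ ($x{\left(o,r \right)} = 4 + \frac{1}{2 \left(-8\right)} = 4 + \frac{1}{2} \left(- \frac{1}{8}\right) = 4 - \frac{1}{16} = \frac{63}{16}$)
$- \frac{23836}{-23922} + \frac{x{\left(127,163 \right)}}{s{\left(-75 \right)}} = - \frac{23836}{-23922} + \frac{63}{16 \sqrt{2} \sqrt{-75}} = \left(-23836\right) \left(- \frac{1}{23922}\right) + \frac{63}{16 \sqrt{2} \cdot 5 i \sqrt{3}} = \frac{11918}{11961} + \frac{63}{16 \cdot 5 i \sqrt{6}} = \frac{11918}{11961} + \frac{63 \left(- \frac{i \sqrt{6}}{30}\right)}{16} = \frac{11918}{11961} - \frac{21 i \sqrt{6}}{160}$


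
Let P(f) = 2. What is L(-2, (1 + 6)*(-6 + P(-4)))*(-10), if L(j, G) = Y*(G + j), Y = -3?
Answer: -900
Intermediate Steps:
L(j, G) = -3*G - 3*j (L(j, G) = -3*(G + j) = -3*G - 3*j)
L(-2, (1 + 6)*(-6 + P(-4)))*(-10) = (-3*(1 + 6)*(-6 + 2) - 3*(-2))*(-10) = (-21*(-4) + 6)*(-10) = (-3*(-28) + 6)*(-10) = (84 + 6)*(-10) = 90*(-10) = -900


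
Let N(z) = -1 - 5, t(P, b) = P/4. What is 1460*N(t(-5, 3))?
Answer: -8760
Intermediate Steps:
t(P, b) = P/4 (t(P, b) = P*(¼) = P/4)
N(z) = -6
1460*N(t(-5, 3)) = 1460*(-6) = -8760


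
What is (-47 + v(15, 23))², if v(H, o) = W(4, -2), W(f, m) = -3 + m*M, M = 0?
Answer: 2500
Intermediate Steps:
W(f, m) = -3 (W(f, m) = -3 + m*0 = -3 + 0 = -3)
v(H, o) = -3
(-47 + v(15, 23))² = (-47 - 3)² = (-50)² = 2500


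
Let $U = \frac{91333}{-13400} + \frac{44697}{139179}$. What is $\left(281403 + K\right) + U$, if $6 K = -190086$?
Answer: $\frac{155239689231131}{621666200} \approx 2.4972 \cdot 10^{5}$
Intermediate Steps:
$U = - \frac{4037565269}{621666200}$ ($U = 91333 \left(- \frac{1}{13400}\right) + 44697 \cdot \frac{1}{139179} = - \frac{91333}{13400} + \frac{14899}{46393} = - \frac{4037565269}{621666200} \approx -6.4948$)
$K = -31681$ ($K = \frac{1}{6} \left(-190086\right) = -31681$)
$\left(281403 + K\right) + U = \left(281403 - 31681\right) - \frac{4037565269}{621666200} = 249722 - \frac{4037565269}{621666200} = \frac{155239689231131}{621666200}$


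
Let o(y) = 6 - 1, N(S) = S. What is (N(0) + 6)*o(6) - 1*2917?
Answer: -2887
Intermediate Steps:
o(y) = 5
(N(0) + 6)*o(6) - 1*2917 = (0 + 6)*5 - 1*2917 = 6*5 - 2917 = 30 - 2917 = -2887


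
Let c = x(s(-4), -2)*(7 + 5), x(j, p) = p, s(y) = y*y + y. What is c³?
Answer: -13824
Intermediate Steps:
s(y) = y + y² (s(y) = y² + y = y + y²)
c = -24 (c = -2*(7 + 5) = -2*12 = -24)
c³ = (-24)³ = -13824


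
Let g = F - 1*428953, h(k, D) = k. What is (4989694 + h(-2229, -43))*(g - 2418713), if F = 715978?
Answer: -10631719290920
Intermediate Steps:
g = 287025 (g = 715978 - 1*428953 = 715978 - 428953 = 287025)
(4989694 + h(-2229, -43))*(g - 2418713) = (4989694 - 2229)*(287025 - 2418713) = 4987465*(-2131688) = -10631719290920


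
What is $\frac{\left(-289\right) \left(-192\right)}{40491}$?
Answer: $\frac{18496}{13497} \approx 1.3704$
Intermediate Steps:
$\frac{\left(-289\right) \left(-192\right)}{40491} = 55488 \cdot \frac{1}{40491} = \frac{18496}{13497}$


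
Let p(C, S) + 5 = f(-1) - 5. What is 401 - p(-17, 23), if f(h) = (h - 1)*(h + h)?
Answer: 407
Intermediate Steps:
f(h) = 2*h*(-1 + h) (f(h) = (-1 + h)*(2*h) = 2*h*(-1 + h))
p(C, S) = -6 (p(C, S) = -5 + (2*(-1)*(-1 - 1) - 5) = -5 + (2*(-1)*(-2) - 5) = -5 + (4 - 5) = -5 - 1 = -6)
401 - p(-17, 23) = 401 - 1*(-6) = 401 + 6 = 407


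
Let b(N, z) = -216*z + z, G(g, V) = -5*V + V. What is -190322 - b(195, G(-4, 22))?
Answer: -209242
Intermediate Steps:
G(g, V) = -4*V
b(N, z) = -215*z
-190322 - b(195, G(-4, 22)) = -190322 - (-215)*(-4*22) = -190322 - (-215)*(-88) = -190322 - 1*18920 = -190322 - 18920 = -209242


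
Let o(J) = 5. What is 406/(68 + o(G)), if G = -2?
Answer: 406/73 ≈ 5.5616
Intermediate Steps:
406/(68 + o(G)) = 406/(68 + 5) = 406/73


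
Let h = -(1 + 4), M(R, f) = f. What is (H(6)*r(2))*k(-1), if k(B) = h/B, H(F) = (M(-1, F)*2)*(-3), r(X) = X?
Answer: -360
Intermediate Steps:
h = -5 (h = -1*5 = -5)
H(F) = -6*F (H(F) = (F*2)*(-3) = (2*F)*(-3) = -6*F)
k(B) = -5/B
(H(6)*r(2))*k(-1) = (-6*6*2)*(-5/(-1)) = (-36*2)*(-5*(-1)) = -72*5 = -360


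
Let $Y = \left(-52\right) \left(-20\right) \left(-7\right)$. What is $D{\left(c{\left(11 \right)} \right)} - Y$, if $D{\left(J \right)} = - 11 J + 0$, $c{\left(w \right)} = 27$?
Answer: $6983$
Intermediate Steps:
$Y = -7280$ ($Y = 1040 \left(-7\right) = -7280$)
$D{\left(J \right)} = - 11 J$
$D{\left(c{\left(11 \right)} \right)} - Y = \left(-11\right) 27 - -7280 = -297 + 7280 = 6983$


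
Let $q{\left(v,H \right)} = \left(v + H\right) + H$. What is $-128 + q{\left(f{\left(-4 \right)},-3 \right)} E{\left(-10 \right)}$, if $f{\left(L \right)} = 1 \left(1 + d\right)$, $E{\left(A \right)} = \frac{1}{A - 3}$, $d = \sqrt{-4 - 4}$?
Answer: $- \frac{1659}{13} - \frac{2 i \sqrt{2}}{13} \approx -127.62 - 0.21757 i$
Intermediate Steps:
$d = 2 i \sqrt{2}$ ($d = \sqrt{-8} = 2 i \sqrt{2} \approx 2.8284 i$)
$E{\left(A \right)} = \frac{1}{-3 + A}$
$f{\left(L \right)} = 1 + 2 i \sqrt{2}$ ($f{\left(L \right)} = 1 \left(1 + 2 i \sqrt{2}\right) = 1 + 2 i \sqrt{2}$)
$q{\left(v,H \right)} = v + 2 H$ ($q{\left(v,H \right)} = \left(H + v\right) + H = v + 2 H$)
$-128 + q{\left(f{\left(-4 \right)},-3 \right)} E{\left(-10 \right)} = -128 + \frac{\left(1 + 2 i \sqrt{2}\right) + 2 \left(-3\right)}{-3 - 10} = -128 + \frac{\left(1 + 2 i \sqrt{2}\right) - 6}{-13} = -128 + \left(-5 + 2 i \sqrt{2}\right) \left(- \frac{1}{13}\right) = -128 + \left(\frac{5}{13} - \frac{2 i \sqrt{2}}{13}\right) = - \frac{1659}{13} - \frac{2 i \sqrt{2}}{13}$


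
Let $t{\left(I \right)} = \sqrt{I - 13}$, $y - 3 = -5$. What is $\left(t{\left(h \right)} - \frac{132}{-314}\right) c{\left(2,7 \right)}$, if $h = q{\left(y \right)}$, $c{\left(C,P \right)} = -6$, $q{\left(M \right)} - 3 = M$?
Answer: $- \frac{396}{157} - 12 i \sqrt{3} \approx -2.5223 - 20.785 i$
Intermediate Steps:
$y = -2$ ($y = 3 - 5 = -2$)
$q{\left(M \right)} = 3 + M$
$h = 1$ ($h = 3 - 2 = 1$)
$t{\left(I \right)} = \sqrt{-13 + I}$
$\left(t{\left(h \right)} - \frac{132}{-314}\right) c{\left(2,7 \right)} = \left(\sqrt{-13 + 1} - \frac{132}{-314}\right) \left(-6\right) = \left(\sqrt{-12} - - \frac{66}{157}\right) \left(-6\right) = \left(2 i \sqrt{3} + \frac{66}{157}\right) \left(-6\right) = \left(\frac{66}{157} + 2 i \sqrt{3}\right) \left(-6\right) = - \frac{396}{157} - 12 i \sqrt{3}$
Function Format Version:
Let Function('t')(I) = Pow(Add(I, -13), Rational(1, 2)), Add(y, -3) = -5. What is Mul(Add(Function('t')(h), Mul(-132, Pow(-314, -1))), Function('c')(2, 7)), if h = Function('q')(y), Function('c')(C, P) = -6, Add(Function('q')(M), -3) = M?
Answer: Add(Rational(-396, 157), Mul(-12, I, Pow(3, Rational(1, 2)))) ≈ Add(-2.5223, Mul(-20.785, I))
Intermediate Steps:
y = -2 (y = Add(3, -5) = -2)
Function('q')(M) = Add(3, M)
h = 1 (h = Add(3, -2) = 1)
Function('t')(I) = Pow(Add(-13, I), Rational(1, 2))
Mul(Add(Function('t')(h), Mul(-132, Pow(-314, -1))), Function('c')(2, 7)) = Mul(Add(Pow(Add(-13, 1), Rational(1, 2)), Mul(-132, Pow(-314, -1))), -6) = Mul(Add(Pow(-12, Rational(1, 2)), Mul(-132, Rational(-1, 314))), -6) = Mul(Add(Mul(2, I, Pow(3, Rational(1, 2))), Rational(66, 157)), -6) = Mul(Add(Rational(66, 157), Mul(2, I, Pow(3, Rational(1, 2)))), -6) = Add(Rational(-396, 157), Mul(-12, I, Pow(3, Rational(1, 2))))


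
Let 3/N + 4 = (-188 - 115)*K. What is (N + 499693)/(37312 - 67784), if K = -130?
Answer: -19680908501/1200170192 ≈ -16.398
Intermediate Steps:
N = 3/39386 (N = 3/(-4 + (-188 - 115)*(-130)) = 3/(-4 - 303*(-130)) = 3/(-4 + 39390) = 3/39386 ≈ 7.6169e-5)
(N + 499693)/(37312 - 67784) = (3/39386 + 499693)/(37312 - 67784) = (19680908501/39386)/(-30472) = (19680908501/39386)*(-1/30472) = -19680908501/1200170192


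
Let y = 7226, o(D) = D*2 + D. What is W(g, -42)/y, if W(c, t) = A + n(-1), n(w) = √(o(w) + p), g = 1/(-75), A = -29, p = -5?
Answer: -29/7226 + I*√2/3613 ≈ -0.0040133 + 0.00039142*I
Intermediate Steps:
o(D) = 3*D (o(D) = 2*D + D = 3*D)
g = -1/75 ≈ -0.013333
n(w) = √(-5 + 3*w) (n(w) = √(3*w - 5) = √(-5 + 3*w))
W(c, t) = -29 + 2*I*√2 (W(c, t) = -29 + √(-5 + 3*(-1)) = -29 + √(-5 - 3) = -29 + √(-8) = -29 + 2*I*√2)
W(g, -42)/y = (-29 + 2*I*√2)/7226 = (-29 + 2*I*√2)*(1/7226) = -29/7226 + I*√2/3613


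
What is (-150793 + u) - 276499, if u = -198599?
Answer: -625891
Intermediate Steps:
(-150793 + u) - 276499 = (-150793 - 198599) - 276499 = -349392 - 276499 = -625891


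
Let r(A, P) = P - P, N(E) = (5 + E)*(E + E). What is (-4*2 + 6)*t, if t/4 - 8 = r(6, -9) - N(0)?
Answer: -64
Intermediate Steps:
N(E) = 2*E*(5 + E) (N(E) = (5 + E)*(2*E) = 2*E*(5 + E))
r(A, P) = 0
t = 32 (t = 32 + 4*(0 - 2*0*(5 + 0)) = 32 + 4*(0 - 2*0*5) = 32 + 4*(0 - 1*0) = 32 + 4*(0 + 0) = 32 + 4*0 = 32 + 0 = 32)
(-4*2 + 6)*t = (-4*2 + 6)*32 = (-8 + 6)*32 = -2*32 = -64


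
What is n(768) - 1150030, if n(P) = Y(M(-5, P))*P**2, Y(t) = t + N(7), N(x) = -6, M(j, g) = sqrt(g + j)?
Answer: -4688974 + 589824*sqrt(763) ≈ 1.1603e+7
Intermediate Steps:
Y(t) = -6 + t (Y(t) = t - 6 = -6 + t)
n(P) = P**2*(-6 + sqrt(-5 + P)) (n(P) = (-6 + sqrt(P - 5))*P**2 = (-6 + sqrt(-5 + P))*P**2 = P**2*(-6 + sqrt(-5 + P)))
n(768) - 1150030 = 768**2*(-6 + sqrt(-5 + 768)) - 1150030 = 589824*(-6 + sqrt(763)) - 1150030 = (-3538944 + 589824*sqrt(763)) - 1150030 = -4688974 + 589824*sqrt(763)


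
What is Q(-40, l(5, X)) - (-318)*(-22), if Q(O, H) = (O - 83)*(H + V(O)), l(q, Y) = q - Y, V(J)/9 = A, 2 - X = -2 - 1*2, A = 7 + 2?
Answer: -16836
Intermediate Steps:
A = 9
X = 6 (X = 2 - (-2 - 1*2) = 2 - (-2 - 2) = 2 - 1*(-4) = 2 + 4 = 6)
V(J) = 81 (V(J) = 9*9 = 81)
Q(O, H) = (-83 + O)*(81 + H) (Q(O, H) = (O - 83)*(H + 81) = (-83 + O)*(81 + H))
Q(-40, l(5, X)) - (-318)*(-22) = (-6723 - 83*(5 - 1*6) + 81*(-40) + (5 - 1*6)*(-40)) - (-318)*(-22) = (-6723 - 83*(5 - 6) - 3240 + (5 - 6)*(-40)) - 1*6996 = (-6723 - 83*(-1) - 3240 - 1*(-40)) - 6996 = (-6723 + 83 - 3240 + 40) - 6996 = -9840 - 6996 = -16836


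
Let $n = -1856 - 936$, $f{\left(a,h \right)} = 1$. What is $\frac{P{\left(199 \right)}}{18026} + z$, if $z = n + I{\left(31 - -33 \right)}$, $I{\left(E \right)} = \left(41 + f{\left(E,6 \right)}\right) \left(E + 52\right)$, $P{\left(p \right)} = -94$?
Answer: $\frac{18746993}{9013} \approx 2080.0$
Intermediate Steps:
$I{\left(E \right)} = 2184 + 42 E$ ($I{\left(E \right)} = \left(41 + 1\right) \left(E + 52\right) = 42 \left(52 + E\right) = 2184 + 42 E$)
$n = -2792$ ($n = -1856 - 936 = -2792$)
$z = 2080$ ($z = -2792 + \left(2184 + 42 \left(31 - -33\right)\right) = -2792 + \left(2184 + 42 \left(31 + 33\right)\right) = -2792 + \left(2184 + 42 \cdot 64\right) = -2792 + \left(2184 + 2688\right) = -2792 + 4872 = 2080$)
$\frac{P{\left(199 \right)}}{18026} + z = - \frac{94}{18026} + 2080 = \left(-94\right) \frac{1}{18026} + 2080 = - \frac{47}{9013} + 2080 = \frac{18746993}{9013}$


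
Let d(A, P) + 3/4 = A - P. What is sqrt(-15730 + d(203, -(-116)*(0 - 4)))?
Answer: 3*I*sqrt(6695)/2 ≈ 122.73*I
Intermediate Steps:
d(A, P) = -3/4 + A - P (d(A, P) = -3/4 + (A - P) = -3/4 + A - P)
sqrt(-15730 + d(203, -(-116)*(0 - 4))) = sqrt(-15730 + (-3/4 + 203 - (-29)*(-4*(0 - 4)))) = sqrt(-15730 + (-3/4 + 203 - (-29)*(-4*(-4)))) = sqrt(-15730 + (-3/4 + 203 - (-29)*16)) = sqrt(-15730 + (-3/4 + 203 - 1*(-464))) = sqrt(-15730 + (-3/4 + 203 + 464)) = sqrt(-15730 + 2665/4) = sqrt(-60255/4) = 3*I*sqrt(6695)/2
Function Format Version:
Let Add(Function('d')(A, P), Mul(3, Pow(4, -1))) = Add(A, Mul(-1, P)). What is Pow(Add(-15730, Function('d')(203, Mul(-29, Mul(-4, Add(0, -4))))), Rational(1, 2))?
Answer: Mul(Rational(3, 2), I, Pow(6695, Rational(1, 2))) ≈ Mul(122.73, I)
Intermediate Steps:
Function('d')(A, P) = Add(Rational(-3, 4), A, Mul(-1, P)) (Function('d')(A, P) = Add(Rational(-3, 4), Add(A, Mul(-1, P))) = Add(Rational(-3, 4), A, Mul(-1, P)))
Pow(Add(-15730, Function('d')(203, Mul(-29, Mul(-4, Add(0, -4))))), Rational(1, 2)) = Pow(Add(-15730, Add(Rational(-3, 4), 203, Mul(-1, Mul(-29, Mul(-4, Add(0, -4)))))), Rational(1, 2)) = Pow(Add(-15730, Add(Rational(-3, 4), 203, Mul(-1, Mul(-29, Mul(-4, -4))))), Rational(1, 2)) = Pow(Add(-15730, Add(Rational(-3, 4), 203, Mul(-1, Mul(-29, 16)))), Rational(1, 2)) = Pow(Add(-15730, Add(Rational(-3, 4), 203, Mul(-1, -464))), Rational(1, 2)) = Pow(Add(-15730, Add(Rational(-3, 4), 203, 464)), Rational(1, 2)) = Pow(Add(-15730, Rational(2665, 4)), Rational(1, 2)) = Pow(Rational(-60255, 4), Rational(1, 2)) = Mul(Rational(3, 2), I, Pow(6695, Rational(1, 2)))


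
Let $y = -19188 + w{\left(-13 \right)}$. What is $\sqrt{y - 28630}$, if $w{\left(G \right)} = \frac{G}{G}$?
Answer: $3 i \sqrt{5313} \approx 218.67 i$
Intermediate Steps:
$w{\left(G \right)} = 1$
$y = -19187$ ($y = -19188 + 1 = -19187$)
$\sqrt{y - 28630} = \sqrt{-19187 - 28630} = \sqrt{-47817} = 3 i \sqrt{5313}$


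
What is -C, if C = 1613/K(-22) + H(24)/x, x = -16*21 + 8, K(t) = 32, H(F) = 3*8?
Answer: -66037/1312 ≈ -50.333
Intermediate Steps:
H(F) = 24
x = -328 (x = -336 + 8 = -328)
C = 66037/1312 (C = 1613/32 + 24/(-328) = 1613*(1/32) + 24*(-1/328) = 1613/32 - 3/41 = 66037/1312 ≈ 50.333)
-C = -1*66037/1312 = -66037/1312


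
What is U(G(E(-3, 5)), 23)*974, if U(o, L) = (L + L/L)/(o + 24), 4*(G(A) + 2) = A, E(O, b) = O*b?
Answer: 93504/73 ≈ 1280.9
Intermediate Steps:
G(A) = -2 + A/4
U(o, L) = (1 + L)/(24 + o) (U(o, L) = (L + 1)/(24 + o) = (1 + L)/(24 + o))
U(G(E(-3, 5)), 23)*974 = ((1 + 23)/(24 + (-2 + (-3*5)/4)))*974 = (24/(24 + (-2 + (1/4)*(-15))))*974 = (24/(24 + (-2 - 15/4)))*974 = (24/(24 - 23/4))*974 = (24/(73/4))*974 = ((4/73)*24)*974 = (96/73)*974 = 93504/73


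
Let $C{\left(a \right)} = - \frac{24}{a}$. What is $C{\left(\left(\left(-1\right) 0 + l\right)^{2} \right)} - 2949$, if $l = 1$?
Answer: $-2973$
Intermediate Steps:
$C{\left(\left(\left(-1\right) 0 + l\right)^{2} \right)} - 2949 = - \frac{24}{\left(\left(-1\right) 0 + 1\right)^{2}} - 2949 = - \frac{24}{\left(0 + 1\right)^{2}} - 2949 = - \frac{24}{1^{2}} - 2949 = - \frac{24}{1} - 2949 = \left(-24\right) 1 - 2949 = -24 - 2949 = -2973$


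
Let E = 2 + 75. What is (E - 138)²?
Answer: 3721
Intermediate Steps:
E = 77
(E - 138)² = (77 - 138)² = (-61)² = 3721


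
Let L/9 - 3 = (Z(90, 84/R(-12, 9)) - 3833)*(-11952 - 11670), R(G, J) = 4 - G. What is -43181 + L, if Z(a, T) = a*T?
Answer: 714392425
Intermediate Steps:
Z(a, T) = T*a
L = 714435606 (L = 27 + 9*(((84/(4 - 1*(-12)))*90 - 3833)*(-11952 - 11670)) = 27 + 9*(((84/(4 + 12))*90 - 3833)*(-23622)) = 27 + 9*(((84/16)*90 - 3833)*(-23622)) = 27 + 9*(((84*(1/16))*90 - 3833)*(-23622)) = 27 + 9*(((21/4)*90 - 3833)*(-23622)) = 27 + 9*((945/2 - 3833)*(-23622)) = 27 + 9*(-6721/2*(-23622)) = 27 + 9*79381731 = 27 + 714435579 = 714435606)
-43181 + L = -43181 + 714435606 = 714392425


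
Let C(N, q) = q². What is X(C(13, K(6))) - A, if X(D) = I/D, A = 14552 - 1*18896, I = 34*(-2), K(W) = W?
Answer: 39079/9 ≈ 4342.1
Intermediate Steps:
I = -68
A = -4344 (A = 14552 - 18896 = -4344)
X(D) = -68/D
X(C(13, K(6))) - A = -68/(6²) - 1*(-4344) = -68/36 + 4344 = -68*1/36 + 4344 = -17/9 + 4344 = 39079/9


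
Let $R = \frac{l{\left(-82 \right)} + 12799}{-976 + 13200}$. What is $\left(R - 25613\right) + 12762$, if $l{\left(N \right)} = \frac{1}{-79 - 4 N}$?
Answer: $- \frac{4889047303}{380472} \approx -12850.0$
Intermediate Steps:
$R = \frac{398369}{380472}$ ($R = \frac{- \frac{1}{79 + 4 \left(-82\right)} + 12799}{-976 + 13200} = \frac{- \frac{1}{79 - 328} + 12799}{12224} = \left(- \frac{1}{-249} + 12799\right) \frac{1}{12224} = \left(\left(-1\right) \left(- \frac{1}{249}\right) + 12799\right) \frac{1}{12224} = \left(\frac{1}{249} + 12799\right) \frac{1}{12224} = \frac{3186952}{249} \cdot \frac{1}{12224} = \frac{398369}{380472} \approx 1.047$)
$\left(R - 25613\right) + 12762 = \left(\frac{398369}{380472} - 25613\right) + 12762 = - \frac{9744630967}{380472} + 12762 = - \frac{4889047303}{380472}$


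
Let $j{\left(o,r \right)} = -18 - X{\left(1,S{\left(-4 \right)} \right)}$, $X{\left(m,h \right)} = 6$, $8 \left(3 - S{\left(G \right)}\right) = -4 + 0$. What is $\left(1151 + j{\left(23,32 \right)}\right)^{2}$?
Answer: $1270129$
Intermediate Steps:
$S{\left(G \right)} = \frac{7}{2}$ ($S{\left(G \right)} = 3 - \frac{-4 + 0}{8} = 3 - - \frac{1}{2} = 3 + \frac{1}{2} = \frac{7}{2}$)
$j{\left(o,r \right)} = -24$ ($j{\left(o,r \right)} = -18 - 6 = -24$)
$\left(1151 + j{\left(23,32 \right)}\right)^{2} = \left(1151 - 24\right)^{2} = 1127^{2} = 1270129$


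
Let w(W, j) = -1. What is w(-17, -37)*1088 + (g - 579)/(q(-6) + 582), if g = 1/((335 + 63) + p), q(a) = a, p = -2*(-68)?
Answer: -334960577/307584 ≈ -1089.0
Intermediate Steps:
p = 136
g = 1/534 (g = 1/((335 + 63) + 136) = 1/(398 + 136) = 1/534 ≈ 0.0018727)
w(-17, -37)*1088 + (g - 579)/(q(-6) + 582) = -1*1088 + (1/534 - 579)/(-6 + 582) = -1088 - 309185/534/576 = -1088 - 309185/534*1/576 = -1088 - 309185/307584 = -334960577/307584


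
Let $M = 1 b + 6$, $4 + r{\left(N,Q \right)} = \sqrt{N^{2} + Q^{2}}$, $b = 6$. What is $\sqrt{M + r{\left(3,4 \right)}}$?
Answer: $\sqrt{13} \approx 3.6056$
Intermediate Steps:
$r{\left(N,Q \right)} = -4 + \sqrt{N^{2} + Q^{2}}$
$M = 12$ ($M = 1 \cdot 6 + 6 = 6 + 6 = 12$)
$\sqrt{M + r{\left(3,4 \right)}} = \sqrt{12 - \left(4 - \sqrt{3^{2} + 4^{2}}\right)} = \sqrt{12 - \left(4 - \sqrt{9 + 16}\right)} = \sqrt{12 - \left(4 - \sqrt{25}\right)} = \sqrt{12 + \left(-4 + 5\right)} = \sqrt{12 + 1} = \sqrt{13}$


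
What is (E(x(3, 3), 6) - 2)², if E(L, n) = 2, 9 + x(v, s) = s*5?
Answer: 0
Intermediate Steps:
x(v, s) = -9 + 5*s (x(v, s) = -9 + s*5 = -9 + 5*s)
(E(x(3, 3), 6) - 2)² = (2 - 2)² = 0² = 0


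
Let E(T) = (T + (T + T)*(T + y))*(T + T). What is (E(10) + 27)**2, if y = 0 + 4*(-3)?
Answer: 328329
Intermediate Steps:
y = -12 (y = 0 - 12 = -12)
E(T) = 2*T*(T + 2*T*(-12 + T)) (E(T) = (T + (T + T)*(T - 12))*(T + T) = (T + (2*T)*(-12 + T))*(2*T) = (T + 2*T*(-12 + T))*(2*T) = 2*T*(T + 2*T*(-12 + T)))
(E(10) + 27)**2 = (10**2*(-46 + 4*10) + 27)**2 = (100*(-46 + 40) + 27)**2 = (100*(-6) + 27)**2 = (-600 + 27)**2 = (-573)**2 = 328329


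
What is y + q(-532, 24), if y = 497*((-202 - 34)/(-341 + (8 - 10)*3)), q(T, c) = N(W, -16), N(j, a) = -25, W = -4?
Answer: 108617/347 ≈ 313.02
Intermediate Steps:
q(T, c) = -25
y = 117292/347 (y = 497*(-236/(-341 - 2*3)) = 497*(-236/(-341 - 6)) = 497*(-236/(-347)) = 497*(-236*(-1/347)) = 497*(236/347) = 117292/347 ≈ 338.02)
y + q(-532, 24) = 117292/347 - 25 = 108617/347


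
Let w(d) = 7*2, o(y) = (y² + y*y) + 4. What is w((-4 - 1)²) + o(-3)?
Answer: 36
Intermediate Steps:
o(y) = 4 + 2*y² (o(y) = (y² + y²) + 4 = 2*y² + 4 = 4 + 2*y²)
w(d) = 14
w((-4 - 1)²) + o(-3) = 14 + (4 + 2*(-3)²) = 14 + (4 + 2*9) = 14 + (4 + 18) = 14 + 22 = 36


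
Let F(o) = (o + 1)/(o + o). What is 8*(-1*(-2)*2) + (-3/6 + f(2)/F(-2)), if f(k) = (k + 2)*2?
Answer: 127/2 ≈ 63.500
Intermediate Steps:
f(k) = 4 + 2*k (f(k) = (2 + k)*2 = 4 + 2*k)
F(o) = (1 + o)/(2*o) (F(o) = (1 + o)/((2*o)) = (1 + o)*(1/(2*o)) = (1 + o)/(2*o))
8*(-1*(-2)*2) + (-3/6 + f(2)/F(-2)) = 8*(-1*(-2)*2) + (-3/6 + (4 + 2*2)/(((1/2)*(1 - 2)/(-2)))) = 8*(2*2) + (-3*1/6 + (4 + 4)/(((1/2)*(-1/2)*(-1)))) = 8*4 + (-1/2 + 8/(1/4)) = 32 + (-1/2 + 8*4) = 32 + (-1/2 + 32) = 32 + 63/2 = 127/2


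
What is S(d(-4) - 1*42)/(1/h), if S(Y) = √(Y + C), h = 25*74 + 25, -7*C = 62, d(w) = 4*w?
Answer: 11250*I*√91/7 ≈ 15331.0*I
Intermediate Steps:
C = -62/7 (C = -⅐*62 = -62/7 ≈ -8.8571)
h = 1875 (h = 1850 + 25 = 1875)
S(Y) = √(-62/7 + Y) (S(Y) = √(Y - 62/7) = √(-62/7 + Y))
S(d(-4) - 1*42)/(1/h) = (√(-434 + 49*(4*(-4) - 1*42))/7)/(1/1875) = (√(-434 + 49*(-16 - 42))/7)/(1/1875) = (√(-434 + 49*(-58))/7)*1875 = (√(-434 - 2842)/7)*1875 = (√(-3276)/7)*1875 = ((6*I*√91)/7)*1875 = (6*I*√91/7)*1875 = 11250*I*√91/7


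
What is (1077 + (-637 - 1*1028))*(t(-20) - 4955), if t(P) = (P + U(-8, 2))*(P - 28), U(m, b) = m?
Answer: 2123268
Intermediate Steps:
t(P) = (-28 + P)*(-8 + P) (t(P) = (P - 8)*(P - 28) = (-8 + P)*(-28 + P) = (-28 + P)*(-8 + P))
(1077 + (-637 - 1*1028))*(t(-20) - 4955) = (1077 + (-637 - 1*1028))*((224 + (-20)² - 36*(-20)) - 4955) = (1077 + (-637 - 1028))*((224 + 400 + 720) - 4955) = (1077 - 1665)*(1344 - 4955) = -588*(-3611) = 2123268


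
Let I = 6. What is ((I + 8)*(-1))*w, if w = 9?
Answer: -126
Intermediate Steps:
((I + 8)*(-1))*w = ((6 + 8)*(-1))*9 = (14*(-1))*9 = -14*9 = -126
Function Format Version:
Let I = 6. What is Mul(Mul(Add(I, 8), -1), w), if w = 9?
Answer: -126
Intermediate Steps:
Mul(Mul(Add(I, 8), -1), w) = Mul(Mul(Add(6, 8), -1), 9) = Mul(Mul(14, -1), 9) = Mul(-14, 9) = -126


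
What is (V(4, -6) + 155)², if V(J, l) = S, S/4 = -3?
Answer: 20449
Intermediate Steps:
S = -12 (S = 4*(-3) = -12)
V(J, l) = -12
(V(4, -6) + 155)² = (-12 + 155)² = 143² = 20449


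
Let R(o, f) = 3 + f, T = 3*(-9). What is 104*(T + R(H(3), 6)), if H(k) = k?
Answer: -1872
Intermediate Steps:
T = -27
104*(T + R(H(3), 6)) = 104*(-27 + (3 + 6)) = 104*(-27 + 9) = 104*(-18) = -1872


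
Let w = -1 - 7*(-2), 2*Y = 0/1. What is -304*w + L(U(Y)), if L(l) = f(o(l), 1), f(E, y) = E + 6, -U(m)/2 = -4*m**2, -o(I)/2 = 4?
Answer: -3954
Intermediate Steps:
o(I) = -8 (o(I) = -2*4 = -8)
Y = 0 (Y = (0/1)/2 = (0*1)/2 = (1/2)*0 = 0)
U(m) = 8*m**2 (U(m) = -(-8)*m**2 = 8*m**2)
f(E, y) = 6 + E
L(l) = -2 (L(l) = 6 - 8 = -2)
w = 13 (w = -1 + 14 = 13)
-304*w + L(U(Y)) = -304*13 - 2 = -3952 - 2 = -3954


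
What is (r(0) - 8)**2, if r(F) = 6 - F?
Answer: 4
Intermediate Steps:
(r(0) - 8)**2 = ((6 - 1*0) - 8)**2 = ((6 + 0) - 8)**2 = (6 - 8)**2 = (-2)**2 = 4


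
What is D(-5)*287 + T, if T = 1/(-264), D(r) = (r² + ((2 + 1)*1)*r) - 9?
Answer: 75767/264 ≈ 287.00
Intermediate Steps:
D(r) = -9 + r² + 3*r (D(r) = (r² + (3*1)*r) - 9 = (r² + 3*r) - 9 = -9 + r² + 3*r)
T = -1/264 ≈ -0.0037879
D(-5)*287 + T = (-9 + (-5)² + 3*(-5))*287 - 1/264 = (-9 + 25 - 15)*287 - 1/264 = 1*287 - 1/264 = 287 - 1/264 = 75767/264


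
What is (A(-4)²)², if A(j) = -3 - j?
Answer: 1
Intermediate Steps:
(A(-4)²)² = ((-3 - 1*(-4))²)² = ((-3 + 4)²)² = (1²)² = 1² = 1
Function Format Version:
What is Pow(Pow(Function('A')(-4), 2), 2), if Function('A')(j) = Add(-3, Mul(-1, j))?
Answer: 1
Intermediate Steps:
Pow(Pow(Function('A')(-4), 2), 2) = Pow(Pow(Add(-3, Mul(-1, -4)), 2), 2) = Pow(Pow(Add(-3, 4), 2), 2) = Pow(Pow(1, 2), 2) = Pow(1, 2) = 1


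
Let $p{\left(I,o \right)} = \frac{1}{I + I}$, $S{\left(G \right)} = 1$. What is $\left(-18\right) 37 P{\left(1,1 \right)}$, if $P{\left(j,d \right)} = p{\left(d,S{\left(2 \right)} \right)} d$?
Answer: $-333$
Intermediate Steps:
$p{\left(I,o \right)} = \frac{1}{2 I}$
$P{\left(j,d \right)} = \frac{1}{2}$ ($P{\left(j,d \right)} = \frac{1}{2 d} d = \frac{1}{2}$)
$\left(-18\right) 37 P{\left(1,1 \right)} = \left(-18\right) 37 \cdot \frac{1}{2} = \left(-666\right) \frac{1}{2} = -333$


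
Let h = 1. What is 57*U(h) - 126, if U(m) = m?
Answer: -69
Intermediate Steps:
57*U(h) - 126 = 57*1 - 126 = 57 - 126 = -69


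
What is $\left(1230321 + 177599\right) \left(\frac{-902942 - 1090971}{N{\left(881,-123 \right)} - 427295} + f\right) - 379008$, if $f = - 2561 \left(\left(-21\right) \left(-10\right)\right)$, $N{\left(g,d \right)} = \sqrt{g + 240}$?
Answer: $- \frac{8640501247094424999427}{11411313494} + \frac{175454374435 \sqrt{1121}}{11411313494} \approx -7.5719 \cdot 10^{11}$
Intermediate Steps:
$N{\left(g,d \right)} = \sqrt{240 + g}$
$f = -537810$ ($f = \left(-2561\right) 210 = -537810$)
$\left(1230321 + 177599\right) \left(\frac{-902942 - 1090971}{N{\left(881,-123 \right)} - 427295} + f\right) - 379008 = \left(1230321 + 177599\right) \left(\frac{-902942 - 1090971}{\sqrt{240 + 881} - 427295} - 537810\right) - 379008 = 1407920 \left(- \frac{1993913}{\sqrt{1121} - 427295} - 537810\right) - 379008 = 1407920 \left(- \frac{1993913}{-427295 + \sqrt{1121}} - 537810\right) - 379008 = 1407920 \left(-537810 - \frac{1993913}{-427295 + \sqrt{1121}}\right) - 379008 = \left(-757193455200 - \frac{2807269990960}{-427295 + \sqrt{1121}}\right) - 379008 = -757193834208 - \frac{2807269990960}{-427295 + \sqrt{1121}}$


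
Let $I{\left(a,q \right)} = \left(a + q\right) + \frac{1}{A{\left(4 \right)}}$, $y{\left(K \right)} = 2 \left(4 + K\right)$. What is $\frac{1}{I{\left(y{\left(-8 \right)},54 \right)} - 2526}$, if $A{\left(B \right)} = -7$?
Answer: $- \frac{7}{17361} \approx -0.0004032$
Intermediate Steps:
$y{\left(K \right)} = 8 + 2 K$
$I{\left(a,q \right)} = - \frac{1}{7} + a + q$ ($I{\left(a,q \right)} = \left(a + q\right) + \frac{1}{-7} = \left(a + q\right) - \frac{1}{7} = - \frac{1}{7} + a + q$)
$\frac{1}{I{\left(y{\left(-8 \right)},54 \right)} - 2526} = \frac{1}{\left(- \frac{1}{7} + \left(8 + 2 \left(-8\right)\right) + 54\right) - 2526} = \frac{1}{\left(- \frac{1}{7} + \left(8 - 16\right) + 54\right) - 2526} = \frac{1}{\left(- \frac{1}{7} - 8 + 54\right) - 2526} = \frac{1}{\frac{321}{7} - 2526} = \frac{1}{- \frac{17361}{7}} = - \frac{7}{17361}$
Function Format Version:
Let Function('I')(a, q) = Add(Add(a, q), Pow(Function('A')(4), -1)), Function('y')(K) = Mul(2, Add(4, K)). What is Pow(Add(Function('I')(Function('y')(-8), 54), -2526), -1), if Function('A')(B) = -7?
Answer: Rational(-7, 17361) ≈ -0.00040320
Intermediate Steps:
Function('y')(K) = Add(8, Mul(2, K))
Function('I')(a, q) = Add(Rational(-1, 7), a, q) (Function('I')(a, q) = Add(Add(a, q), Pow(-7, -1)) = Add(Add(a, q), Rational(-1, 7)) = Add(Rational(-1, 7), a, q))
Pow(Add(Function('I')(Function('y')(-8), 54), -2526), -1) = Pow(Add(Add(Rational(-1, 7), Add(8, Mul(2, -8)), 54), -2526), -1) = Pow(Add(Add(Rational(-1, 7), Add(8, -16), 54), -2526), -1) = Pow(Add(Add(Rational(-1, 7), -8, 54), -2526), -1) = Pow(Add(Rational(321, 7), -2526), -1) = Pow(Rational(-17361, 7), -1) = Rational(-7, 17361)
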